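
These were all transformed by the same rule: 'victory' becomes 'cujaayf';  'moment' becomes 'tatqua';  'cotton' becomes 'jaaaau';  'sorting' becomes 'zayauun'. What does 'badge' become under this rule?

imknq

The shift depends on letter class: consonant v→c is +7, but vowel i→u is +12. Vowels shift forward by 12 and consonants shift forward by 7.
Applying it to badge: b(cons)+7=i, a(vowel)+12=m, d(cons)+7=k, g(cons)+7=n, e(vowel)+12=q.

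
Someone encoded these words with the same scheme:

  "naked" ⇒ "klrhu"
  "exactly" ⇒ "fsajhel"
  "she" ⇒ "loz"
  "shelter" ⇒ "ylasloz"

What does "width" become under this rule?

oakpd

The output letters match the input read backwards, each shifted +7: naked reversed is dekan. Two steps: reverse the string, then apply a Caesar shift of +7.
On width: reverse → htdiw; then shift: h+7=o, t+7=a, d+7=k, i+7=p, w+7=d.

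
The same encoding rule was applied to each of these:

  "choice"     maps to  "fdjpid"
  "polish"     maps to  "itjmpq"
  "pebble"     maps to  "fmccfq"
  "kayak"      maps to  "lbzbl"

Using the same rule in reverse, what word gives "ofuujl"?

kitten

The output letters match the input read backwards, each shifted +1: choice reversed is eciohc. Two steps: reverse the string, then apply a Caesar shift of +1.
Decoding ofuujl: shift back: o−1=n, f−1=e, u−1=t, u−1=t, j−1=i, l−1=k → nettik; then reverse → kitten.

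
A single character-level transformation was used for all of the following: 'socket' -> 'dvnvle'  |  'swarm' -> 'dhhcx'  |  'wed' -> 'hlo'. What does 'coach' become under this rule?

nvhns

The shift depends on letter class: consonant s→d is +11, but vowel o→v is +7. Two shifts are in play — +7 for a/e/i/o/u, +11 for every other letter.
Applying it to coach: c(cons)+11=n, o(vowel)+7=v, a(vowel)+7=h, c(cons)+11=n, h(cons)+11=s.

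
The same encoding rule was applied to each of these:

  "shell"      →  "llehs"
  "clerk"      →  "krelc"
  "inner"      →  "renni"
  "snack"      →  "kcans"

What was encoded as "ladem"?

It's just the letters in reverse order.
Decoding ladem: then reverse → medal.

medal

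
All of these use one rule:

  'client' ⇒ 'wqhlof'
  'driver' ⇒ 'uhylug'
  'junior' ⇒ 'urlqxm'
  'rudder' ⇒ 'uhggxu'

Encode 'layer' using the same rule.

uhbdo

The word is reversed, then every letter is shifted forward by 3.
On layer: reverse → reyal; then shift: r+3=u, e+3=h, y+3=b, a+3=d, l+3=o.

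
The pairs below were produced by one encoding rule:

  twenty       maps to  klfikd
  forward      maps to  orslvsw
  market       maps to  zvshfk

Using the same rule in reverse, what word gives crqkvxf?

t(19)→k(10) and w(22)→l(11) fit y≡9x+21 (mod 26); the inverse of 9 mod 26 is 3. Each letter's alphabet position (a=0..z=25) is mapped through 9·x+21 mod 26 — an affine cipher.
Decoding crqkvxf: c(2)→3·(2−21)≡21=v; r(17)→3·(17−21)≡14=o; q(16)→3·(16−21)≡11=l; k(10)→3·(10−21)≡19=t; v(21)→3·(21−21)≡0=a; x(23)→3·(23−21)≡6=g; f(5)→3·(5−21)≡4=e (all mod 26).

voltage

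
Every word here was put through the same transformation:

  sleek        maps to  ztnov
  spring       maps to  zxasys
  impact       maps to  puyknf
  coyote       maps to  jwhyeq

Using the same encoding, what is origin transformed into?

In sleek: s→z is +7, l→t is +8, e→n is +9, e→o is +10 — the shift increases by 1 each position. Letter i (0-indexed) is shifted by i+7, so successive shifts are 7, 8, 9, ….
For origin: o+7=v, r+8=z, i+9=r, g+10=q, i+11=t, n+12=z.

vzrqtz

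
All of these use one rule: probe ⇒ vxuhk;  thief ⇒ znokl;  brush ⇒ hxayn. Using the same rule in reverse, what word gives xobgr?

Compare letters: p→v is +6, r→x is +6, o→u is +6 — a constant shift. Every letter moves 6 places later in the alphabet, wrapping around z→a.
Reversing it on xobgr: x−6=r, o−6=i, b−6=v, g−6=a, r−6=l.

rival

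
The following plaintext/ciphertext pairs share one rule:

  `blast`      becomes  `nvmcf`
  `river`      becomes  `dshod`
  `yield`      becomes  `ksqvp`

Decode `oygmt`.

Shifts by position in blast: pos 0: b→n (+12), pos 1: l→v (+10), pos 2: a→m (+12), pos 3: s→c (+10) — repeating every 2. It's a Vigenère-style cipher with numeric key [12,10]: position i shifts by key[i mod 2].
Decoding oygmt: o−12=c, y−10=o, g−12=u, m−10=c, t−12=h.

couch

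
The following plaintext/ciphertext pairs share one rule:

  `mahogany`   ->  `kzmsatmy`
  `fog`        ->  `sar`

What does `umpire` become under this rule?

The output letters match the input read backwards, each shifted +12: mahogany reversed is ynagoham. Two steps: reverse the string, then apply a Caesar shift of +12.
For umpire: reverse → eripmu; then shift: e+12=q, r+12=d, i+12=u, p+12=b, m+12=y, u+12=g.

qdubyg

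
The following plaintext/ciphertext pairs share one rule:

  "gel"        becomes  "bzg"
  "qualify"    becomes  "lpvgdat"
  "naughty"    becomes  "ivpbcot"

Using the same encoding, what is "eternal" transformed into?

zozmivg

Compare letters: g→b is +21, e→z is +21, l→g is +21 — a constant shift. Each letter is shifted forward by 21 in the alphabet (a Caesar shift of +21).
Applying it to eternal: e+21=z, t+21=o, e+21=z, r+21=m, n+21=i, a+21=v, l+21=g.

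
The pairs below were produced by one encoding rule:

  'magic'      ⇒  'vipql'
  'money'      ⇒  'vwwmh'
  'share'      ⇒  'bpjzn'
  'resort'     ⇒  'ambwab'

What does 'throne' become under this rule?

Shifts by position in magic: pos 0: m→v (+9), pos 1: a→i (+8), pos 2: g→p (+9), pos 3: i→q (+8) — repeating every 2. A repeating key of period 2 is used — shifts +9, +8 over and over.
Applying it to throne: t+9=c, h+8=p, r+9=a, o+8=w, n+9=w, e+8=m.

cpawwm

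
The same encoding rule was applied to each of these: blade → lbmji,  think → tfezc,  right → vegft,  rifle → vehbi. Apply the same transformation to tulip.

tsbex

b(1)→l(11) and l(11)→b(1) fit y≡25x+12 (mod 26); the inverse of 25 mod 26 is 25. Treating letters as 0–25, the rule is x ↦ 25x + 12 (mod 26).
On tulip: t(19)→25·19+12≡19=t; u(20)→25·20+12≡18=s; l(11)→25·11+12≡1=b; i(8)→25·8+12≡4=e; p(15)→25·15+12≡23=x (all mod 26).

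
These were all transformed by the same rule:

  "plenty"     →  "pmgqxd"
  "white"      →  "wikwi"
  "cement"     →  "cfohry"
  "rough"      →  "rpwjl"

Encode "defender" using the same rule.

dfhhriky

In plenty: p→p is +0, l→m is +1, e→g is +2, n→q is +3 — the shift increases by 1 each position. Letter i (0-indexed) is shifted by i+0, so successive shifts are 0, 1, 2, ….
On defender: d+0=d, e+1=f, f+2=h, e+3=h, n+4=r, d+5=i, e+6=k, r+7=y.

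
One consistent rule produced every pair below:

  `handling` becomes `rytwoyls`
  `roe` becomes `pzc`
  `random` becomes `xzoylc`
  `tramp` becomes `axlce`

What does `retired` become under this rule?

The output letters match the input read backwards, each shifted +11: handling reversed is gnildnah. The word is reversed, then every letter is shifted forward by 11.
For retired: reverse → deriter; then shift: d+11=o, e+11=p, r+11=c, i+11=t, t+11=e, e+11=p, r+11=c.

opctepc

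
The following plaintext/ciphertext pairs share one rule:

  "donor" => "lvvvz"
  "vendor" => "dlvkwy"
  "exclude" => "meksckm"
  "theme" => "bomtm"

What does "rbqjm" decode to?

juice

The shifts repeat in a cycle of length 2: positions 0,1,… shift by +8, +7, then the pattern repeats.
Reversing it on rbqjm: r−8=j, b−7=u, q−8=i, j−7=c, m−8=e.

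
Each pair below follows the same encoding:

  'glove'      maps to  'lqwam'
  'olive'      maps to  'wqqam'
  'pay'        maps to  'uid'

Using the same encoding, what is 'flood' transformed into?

The shift depends on letter class: consonant g→l is +5, but vowel o→w is +8. The rule splits by letter class: vowels +8, consonants +5.
On flood: f(cons)+5=k, l(cons)+5=q, o(vowel)+8=w, o(vowel)+8=w, d(cons)+5=i.

kqwwi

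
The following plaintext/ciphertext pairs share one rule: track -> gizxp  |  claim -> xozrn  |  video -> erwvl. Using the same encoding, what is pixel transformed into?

krcvo

Each letter is replaced by its mirror in the alphabet: a↔z, b↔y, c↔x, and so on (the Atbash cipher).
Applying it to pixel: p↔k, i↔r, x↔c, e↔v, l↔o.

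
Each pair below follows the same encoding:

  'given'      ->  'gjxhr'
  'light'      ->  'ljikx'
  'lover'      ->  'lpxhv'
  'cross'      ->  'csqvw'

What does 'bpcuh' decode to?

The shift increases by 1 at each position, starting from +0: 0, 1, 2, ….
Reversing it on bpcuh: b−0=b, p−1=o, c−2=a, u−3=r, h−4=d.

board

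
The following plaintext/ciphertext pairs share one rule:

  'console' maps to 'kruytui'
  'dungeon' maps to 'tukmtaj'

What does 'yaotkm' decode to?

The output letters match the input read backwards, each shifted +6: console reversed is elosnoc. Read the word backwards and shift each letter +6.
Decoding yaotkm: shift back: y−6=s, a−6=u, o−6=i, t−6=n, k−6=e, m−6=g → suineg; then reverse → genius.

genius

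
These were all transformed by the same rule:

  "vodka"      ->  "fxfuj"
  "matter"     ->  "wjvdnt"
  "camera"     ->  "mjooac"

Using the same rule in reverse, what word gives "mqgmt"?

A repeating key of period 3 is used — shifts +10, +9, +2 over and over.
Reversing it on mqgmt: m−10=c, q−9=h, g−2=e, m−10=c, t−9=k.

check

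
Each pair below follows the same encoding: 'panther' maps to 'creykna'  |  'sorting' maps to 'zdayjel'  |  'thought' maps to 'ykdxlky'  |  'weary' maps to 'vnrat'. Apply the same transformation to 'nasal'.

erzrg

p(15)→c(2) and a(0)→r(17) fit y≡25x+17 (mod 26); the inverse of 25 mod 26 is 25. Each letter's alphabet position (a=0..z=25) is mapped through 25·x+17 mod 26 — an affine cipher.
For nasal: n(13)→25·13+17≡4=e; a(0)→25·0+17≡17=r; s(18)→25·18+17≡25=z; a(0)→25·0+17≡17=r; l(11)→25·11+17≡6=g (all mod 26).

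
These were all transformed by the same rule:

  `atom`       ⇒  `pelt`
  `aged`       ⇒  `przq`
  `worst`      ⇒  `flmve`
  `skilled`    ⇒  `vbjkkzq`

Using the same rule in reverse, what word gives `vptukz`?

sample

Each letter's alphabet position (a=0..z=25) is mapped through 9·x+15 mod 26 — an affine cipher.
Decoding vptukz: v(21)→3·(21−15)≡18=s; p(15)→3·(15−15)≡0=a; t(19)→3·(19−15)≡12=m; u(20)→3·(20−15)≡15=p; k(10)→3·(10−15)≡11=l; z(25)→3·(25−15)≡4=e (all mod 26).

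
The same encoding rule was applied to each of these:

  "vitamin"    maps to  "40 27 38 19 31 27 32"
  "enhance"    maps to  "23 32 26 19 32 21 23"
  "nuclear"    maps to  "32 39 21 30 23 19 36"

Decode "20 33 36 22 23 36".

v is letter #22 and maps to 40: an offset of 18. Letters become their 1-based position plus 18 (so a→19, b→20, …).
Decoding 20 33 36 22 23 36: 20→(20−18)÷1=2=b, 33→(33−18)÷1=15=o, 36→(36−18)÷1=18=r, 22→(22−18)÷1=4=d, 23→(23−18)÷1=5=e, 36→(36−18)÷1=18=r.

border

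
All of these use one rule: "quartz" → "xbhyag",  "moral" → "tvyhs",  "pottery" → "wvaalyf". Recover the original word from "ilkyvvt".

bedroom

Each letter is shifted forward by 7 in the alphabet (a Caesar shift of +7).
Reversing it on ilkyvvt: i−7=b, l−7=e, k−7=d, y−7=r, v−7=o, v−7=o, t−7=m.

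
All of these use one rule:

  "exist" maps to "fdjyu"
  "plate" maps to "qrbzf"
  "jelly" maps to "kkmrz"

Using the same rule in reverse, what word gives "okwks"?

It's a Vigenère-style cipher with numeric key [1,6]: position i shifts by key[i mod 2].
Undoing it on okwks: o−1=n, k−6=e, w−1=v, k−6=e, s−1=r.

never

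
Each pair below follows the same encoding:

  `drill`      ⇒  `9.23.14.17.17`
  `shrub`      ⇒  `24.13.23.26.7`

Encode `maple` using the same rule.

18.6.21.17.10

d is letter #4 and maps to 9: an offset of 5. The number is (letter's place in the alphabet, a=1) + 5.
Applying it to maple: m=13→18, a=1→6, p=16→21, l=12→17, e=5→10.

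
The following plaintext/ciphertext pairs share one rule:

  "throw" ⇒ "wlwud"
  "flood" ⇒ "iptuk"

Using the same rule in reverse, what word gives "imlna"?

fight

In throw: t→w is +3, h→l is +4, r→w is +5, o→u is +6 — the shift increases by 1 each position. Letter i (0-indexed) is shifted by i+3, so successive shifts are 3, 4, 5, ….
Reversing it on imlna: i−3=f, m−4=i, l−5=g, n−6=h, a−7=t.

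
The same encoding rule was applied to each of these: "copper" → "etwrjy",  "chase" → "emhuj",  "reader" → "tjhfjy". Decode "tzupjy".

runner

Shifts by position in copper: pos 0: c→e (+2), pos 1: o→t (+5), pos 2: p→w (+7), pos 3: p→r (+2), pos 4: e→j (+5), pos 5: r→y (+7) — repeating every 3. The shifts repeat in a cycle of length 3: positions 0,1,… shift by +2, +5, +7, then the pattern repeats.
Reversing it on tzupjy: t−2=r, z−5=u, u−7=n, p−2=n, j−5=e, y−7=r.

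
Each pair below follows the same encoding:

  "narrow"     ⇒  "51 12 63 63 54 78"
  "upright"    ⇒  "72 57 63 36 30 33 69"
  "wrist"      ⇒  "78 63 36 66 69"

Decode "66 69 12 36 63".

stair

n(#14)→51 and a(#1)→12: differences scale by 3, so n = 3·pos + 9. The formula is n = 3×(alphabet index, a=1) + 9.
Decoding 66 69 12 36 63: 66→(66−9)÷3=19=s, 69→(69−9)÷3=20=t, 12→(12−9)÷3=1=a, 36→(36−9)÷3=9=i, 63→(63−9)÷3=18=r.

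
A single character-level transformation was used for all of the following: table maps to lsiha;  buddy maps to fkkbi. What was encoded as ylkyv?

order

The output letters match the input read backwards, each shifted +7: table reversed is elbat. Read the word backwards and shift each letter +7.
Undoing it on ylkyv: shift back: y−7=r, l−7=e, k−7=d, y−7=r, v−7=o → redro; then reverse → order.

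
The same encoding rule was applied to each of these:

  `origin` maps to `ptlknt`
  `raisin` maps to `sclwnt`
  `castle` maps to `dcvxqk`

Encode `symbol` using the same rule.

tapftr

In origin: o→p is +1, r→t is +2, i→l is +3, g→k is +4 — the shift increases by 1 each position. Letter i (0-indexed) is shifted by i+1, so successive shifts are 1, 2, 3, ….
Applying it to symbol: s+1=t, y+2=a, m+3=p, b+4=f, o+5=t, l+6=r.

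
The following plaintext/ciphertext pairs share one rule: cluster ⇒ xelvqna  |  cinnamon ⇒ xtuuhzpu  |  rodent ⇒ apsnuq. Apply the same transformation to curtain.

xlaqhtu

c(2)→x(23) and l(11)→e(4) fit y≡21x+7 (mod 26); the inverse of 21 mod 26 is 5. Each letter's alphabet position (a=0..z=25) is mapped through 21·x+7 mod 26 — an affine cipher.
For curtain: c(2)→21·2+7≡23=x; u(20)→21·20+7≡11=l; r(17)→21·17+7≡0=a; t(19)→21·19+7≡16=q; a(0)→21·0+7≡7=h; i(8)→21·8+7≡19=t; n(13)→21·13+7≡20=u (all mod 26).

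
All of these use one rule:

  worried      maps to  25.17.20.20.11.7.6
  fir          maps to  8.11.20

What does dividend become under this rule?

6.11.24.11.6.7.16.6

w is letter #23 and maps to 25: an offset of 2. Each letter is replaced by its alphabet position (a=1..z=26) + 2.
On dividend: d=4→6, i=9→11, v=22→24, i=9→11, d=4→6, e=5→7, n=14→16, d=4→6.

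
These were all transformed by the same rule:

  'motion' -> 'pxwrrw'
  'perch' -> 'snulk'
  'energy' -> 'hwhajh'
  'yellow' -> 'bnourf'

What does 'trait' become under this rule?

Shifts by position in motion: pos 0: m→p (+3), pos 1: o→x (+9), pos 2: t→w (+3), pos 3: i→r (+9) — repeating every 2. It's a Vigenère-style cipher with numeric key [3,9]: position i shifts by key[i mod 2].
For trait: t+3=w, r+9=a, a+3=d, i+9=r, t+3=w.

wadrw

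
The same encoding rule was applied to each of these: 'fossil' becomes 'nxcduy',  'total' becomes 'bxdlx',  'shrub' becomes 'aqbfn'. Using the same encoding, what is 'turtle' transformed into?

In fossil: f→n is +8, o→x is +9, s→c is +10, s→d is +11 — the shift increases by 1 each position. The shift increases by 1 at each position, starting from +8: 8, 9, 10, ….
For turtle: t+8=b, u+9=d, r+10=b, t+11=e, l+12=x, e+13=r.

bdbexr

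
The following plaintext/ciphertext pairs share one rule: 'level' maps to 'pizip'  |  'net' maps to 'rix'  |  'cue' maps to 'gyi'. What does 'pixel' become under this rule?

tmbip

Each letter is shifted forward by 4 in the alphabet (a Caesar shift of +4).
On pixel: p+4=t, i+4=m, x+4=b, e+4=i, l+4=p.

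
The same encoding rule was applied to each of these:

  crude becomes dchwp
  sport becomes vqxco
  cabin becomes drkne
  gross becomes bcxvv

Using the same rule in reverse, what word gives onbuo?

c(2)→d(3) and r(17)→c(2) fit y≡19x+17 (mod 26); the inverse of 19 mod 26 is 11. Treating letters as 0–25, the rule is x ↦ 19x + 17 (mod 26).
Reversing it on onbuo: o(14)→11·(14−17)≡19=t; n(13)→11·(13−17)≡8=i; b(1)→11·(1−17)≡6=g; u(20)→11·(20−17)≡7=h; o(14)→11·(14−17)≡19=t (all mod 26).

tight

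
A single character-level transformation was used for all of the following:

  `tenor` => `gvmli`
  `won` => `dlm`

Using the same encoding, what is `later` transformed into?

ozgvi

Each pair mirrors across the alphabet (t↔g, e↔v, n↔m): positions sum to 25. This is the alphabet-reversal cipher (Atbash): a becomes z, b becomes y, etc.
On later: l↔o, a↔z, t↔g, e↔v, r↔i.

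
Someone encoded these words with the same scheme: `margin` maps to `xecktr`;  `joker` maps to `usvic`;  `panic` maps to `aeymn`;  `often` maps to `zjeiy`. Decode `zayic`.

It's a Vigenère-style cipher with numeric key [11,4]: position i shifts by key[i mod 2].
Reversing it on zayic: z−11=o, a−4=w, y−11=n, i−4=e, c−11=r.

owner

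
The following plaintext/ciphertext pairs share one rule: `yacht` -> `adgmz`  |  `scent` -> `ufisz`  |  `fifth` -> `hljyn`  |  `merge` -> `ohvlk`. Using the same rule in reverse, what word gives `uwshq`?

stock

The shift increases by 1 at each position, starting from +2: 2, 3, 4, ….
Decoding uwshq: u−2=s, w−3=t, s−4=o, h−5=c, q−6=k.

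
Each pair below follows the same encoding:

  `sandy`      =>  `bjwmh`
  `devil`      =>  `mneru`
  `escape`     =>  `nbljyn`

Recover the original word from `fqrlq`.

This is a Caesar cipher with shift 9.
Reversing it on fqrlq: f−9=w, q−9=h, r−9=i, l−9=c, q−9=h.

which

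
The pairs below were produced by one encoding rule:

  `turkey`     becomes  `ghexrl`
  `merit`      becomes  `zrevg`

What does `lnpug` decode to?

It's a constant shift of +13 (ROT13).
Decoding lnpug: l−13=y, n−13=a, p−13=c, u−13=h, g−13=t.

yacht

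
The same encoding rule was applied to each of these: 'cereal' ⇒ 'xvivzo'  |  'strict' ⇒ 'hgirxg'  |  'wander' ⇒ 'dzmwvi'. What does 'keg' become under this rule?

Each pair mirrors across the alphabet (c↔x, e↔v, r↔i): positions sum to 25. This is the alphabet-reversal cipher (Atbash): a becomes z, b becomes y, etc.
For keg: k↔p, e↔v, g↔t.

pvt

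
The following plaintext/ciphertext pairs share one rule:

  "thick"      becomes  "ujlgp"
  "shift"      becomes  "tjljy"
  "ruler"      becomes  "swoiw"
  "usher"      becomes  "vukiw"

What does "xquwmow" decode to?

Letter i (0-indexed) is shifted by i+1, so successive shifts are 1, 2, 3, ….
Decoding xquwmow: x−1=w, q−2=o, u−3=r, w−4=s, m−5=h, o−6=i, w−7=p.

worship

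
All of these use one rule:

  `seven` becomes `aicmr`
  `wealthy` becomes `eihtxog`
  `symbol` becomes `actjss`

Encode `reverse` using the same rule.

Shifts by position in seven: pos 0: s→a (+8), pos 1: e→i (+4), pos 2: v→c (+7), pos 3: e→m (+8), pos 4: n→r (+4) — repeating every 3. A repeating key of period 3 is used — shifts +8, +4, +7 over and over.
Applying it to reverse: r+8=z, e+4=i, v+7=c, e+8=m, r+4=v, s+7=z, e+8=m.

zicmvzm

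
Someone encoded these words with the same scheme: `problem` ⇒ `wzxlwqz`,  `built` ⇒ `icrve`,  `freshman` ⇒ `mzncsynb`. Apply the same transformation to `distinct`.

In problem: p→w is +7, r→z is +8, o→x is +9, b→l is +10 — the shift increases by 1 each position. Each letter shifts forward by (position + 7), i.e. 7, 8, 9, … — the shift grows by one for each successive letter.
On distinct: d+7=k, i+8=q, s+9=b, t+10=d, i+11=t, n+12=z, c+13=p, t+14=h.

kqbdtzph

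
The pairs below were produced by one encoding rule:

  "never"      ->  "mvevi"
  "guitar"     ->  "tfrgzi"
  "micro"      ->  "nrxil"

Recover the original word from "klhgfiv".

Each pair mirrors across the alphabet (n↔m, e↔v, v↔e): positions sum to 25. This is the alphabet-reversal cipher (Atbash): a becomes z, b becomes y, etc.
Undoing it on klhgfiv: k↔p, l↔o, h↔s, g↔t, f↔u, i↔r, v↔e.

posture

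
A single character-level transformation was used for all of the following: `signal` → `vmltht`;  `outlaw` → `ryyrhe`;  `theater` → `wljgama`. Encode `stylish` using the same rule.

vxdrpaq

Letter i (0-indexed) is shifted by i+3, so successive shifts are 3, 4, 5, ….
On stylish: s+3=v, t+4=x, y+5=d, l+6=r, i+7=p, s+8=a, h+9=q.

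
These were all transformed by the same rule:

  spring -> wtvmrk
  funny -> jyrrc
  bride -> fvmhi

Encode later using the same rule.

pexiv

Compare letters: s→w is +4, p→t is +4, r→v is +4 — a constant shift. Every letter moves 4 places later in the alphabet, wrapping around z→a.
On later: l+4=p, a+4=e, t+4=x, e+4=i, r+4=v.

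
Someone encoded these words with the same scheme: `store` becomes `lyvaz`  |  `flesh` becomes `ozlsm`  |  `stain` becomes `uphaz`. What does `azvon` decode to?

The output letters match the input read backwards, each shifted +7: store reversed is erots. Read the word backwards and shift each letter +7.
Decoding azvon: shift back: a−7=t, z−7=s, v−7=o, o−7=h, n−7=g → tsohg; then reverse → ghost.

ghost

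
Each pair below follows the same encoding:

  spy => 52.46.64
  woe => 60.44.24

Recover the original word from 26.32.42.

s(#19)→52 and p(#16)→46: differences scale by 2, so n = 2·pos + 14. With a=1..z=26, the number is 2·pos + 14.
Decoding 26.32.42: 26→(26−14)÷2=6=f, 32→(32−14)÷2=9=i, 42→(42−14)÷2=14=n.

fin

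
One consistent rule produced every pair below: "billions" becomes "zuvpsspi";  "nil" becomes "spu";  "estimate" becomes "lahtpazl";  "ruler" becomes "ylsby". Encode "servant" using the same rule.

auhcylz

The output letters match the input read backwards, each shifted +7: billions reversed is snoillib. Two steps: reverse the string, then apply a Caesar shift of +7.
On servant: reverse → tnavres; then shift: t+7=a, n+7=u, a+7=h, v+7=c, r+7=y, e+7=l, s+7=z.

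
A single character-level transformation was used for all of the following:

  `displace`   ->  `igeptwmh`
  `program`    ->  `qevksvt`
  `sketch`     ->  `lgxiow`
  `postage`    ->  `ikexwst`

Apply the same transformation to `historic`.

The output letters match the input read backwards, each shifted +4: displace reversed is ecalpsid. Read the word backwards and shift each letter +4.
Applying it to historic: reverse → cirotsih; then shift: c+4=g, i+4=m, r+4=v, o+4=s, t+4=x, s+4=w, i+4=m, h+4=l.

gmvsxwml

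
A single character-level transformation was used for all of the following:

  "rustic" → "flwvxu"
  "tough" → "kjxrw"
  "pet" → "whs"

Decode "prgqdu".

random

The output letters match the input read backwards, each shifted +3: rustic reversed is citsur. The word is reversed, then every letter is shifted forward by 3.
Decoding prgqdu: shift back: p−3=m, r−3=o, g−3=d, q−3=n, d−3=a, u−3=r → modnar; then reverse → random.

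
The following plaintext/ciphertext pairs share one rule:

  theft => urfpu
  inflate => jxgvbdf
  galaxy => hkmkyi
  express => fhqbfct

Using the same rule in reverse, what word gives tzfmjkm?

Shifts by position in theft: pos 0: t→u (+1), pos 1: h→r (+10), pos 2: e→f (+1), pos 3: f→p (+10) — repeating every 2. It's a Vigenère-style cipher with numeric key [1,10]: position i shifts by key[i mod 2].
Undoing it on tzfmjkm: t−1=s, z−10=p, f−1=e, m−10=c, j−1=i, k−10=a, m−1=l.

special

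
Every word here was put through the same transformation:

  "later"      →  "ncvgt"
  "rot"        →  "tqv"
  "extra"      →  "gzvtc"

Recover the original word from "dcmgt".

baker

It's a constant shift of +2 (ROT2).
Undoing it on dcmgt: d−2=b, c−2=a, m−2=k, g−2=e, t−2=r.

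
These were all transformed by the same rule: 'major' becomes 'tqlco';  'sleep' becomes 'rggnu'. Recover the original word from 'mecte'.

crack

The output letters match the input read backwards, each shifted +2: major reversed is rojam. The word is reversed, then every letter is shifted forward by 2.
Reversing it on mecte: shift back: m−2=k, e−2=c, c−2=a, t−2=r, e−2=c → kcarc; then reverse → crack.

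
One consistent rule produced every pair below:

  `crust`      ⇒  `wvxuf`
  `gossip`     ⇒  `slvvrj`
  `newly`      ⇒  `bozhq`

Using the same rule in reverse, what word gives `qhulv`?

The output letters match the input read backwards, each shifted +3: crust reversed is tsurc. Two steps: reverse the string, then apply a Caesar shift of +3.
Decoding qhulv: shift back: q−3=n, h−3=e, u−3=r, l−3=i, v−3=s → neris; then reverse → siren.

siren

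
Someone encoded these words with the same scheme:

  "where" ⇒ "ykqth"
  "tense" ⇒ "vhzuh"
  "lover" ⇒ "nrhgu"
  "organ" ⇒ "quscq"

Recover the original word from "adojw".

yacht

A repeating key of period 3 is used — shifts +2, +3, +12 over and over.
Undoing it on adojw: a−2=y, d−3=a, o−12=c, j−2=h, w−3=t.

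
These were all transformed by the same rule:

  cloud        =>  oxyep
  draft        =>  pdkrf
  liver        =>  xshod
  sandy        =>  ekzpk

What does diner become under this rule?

The shift depends on letter class: consonant c→o is +12, but vowel o→y is +10. The rule splits by letter class: vowels +10, consonants +12.
On diner: d(cons)+12=p, i(vowel)+10=s, n(cons)+12=z, e(vowel)+10=o, r(cons)+12=d.

pszod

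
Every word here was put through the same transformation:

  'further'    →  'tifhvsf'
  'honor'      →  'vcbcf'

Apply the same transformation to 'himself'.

vwagszt

It's a constant shift of +14 (ROT14).
Applying it to himself: h+14=v, i+14=w, m+14=a, s+14=g, e+14=s, l+14=z, f+14=t.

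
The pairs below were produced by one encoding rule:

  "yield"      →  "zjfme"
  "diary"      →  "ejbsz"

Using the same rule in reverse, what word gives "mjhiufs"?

lighter

It's a constant shift of +1 (ROT1).
Undoing it on mjhiufs: m−1=l, j−1=i, h−1=g, i−1=h, u−1=t, f−1=e, s−1=r.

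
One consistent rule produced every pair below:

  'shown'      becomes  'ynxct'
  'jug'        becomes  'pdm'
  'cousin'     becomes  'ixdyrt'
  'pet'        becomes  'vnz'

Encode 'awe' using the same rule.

jcn

The rule splits by letter class: vowels +9, consonants +6.
Applying it to awe: a(vowel)+9=j, w(cons)+6=c, e(vowel)+9=n.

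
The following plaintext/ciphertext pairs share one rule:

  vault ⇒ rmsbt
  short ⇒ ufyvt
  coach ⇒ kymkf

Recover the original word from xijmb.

Treating letters as 0–25, the rule is x ↦ 25x + 12 (mod 26).
Undoing it on xijmb: x(23)→25·(23−12)≡15=p; i(8)→25·(8−12)≡4=e; j(9)→25·(9−12)≡3=d; m(12)→25·(12−12)≡0=a; b(1)→25·(1−12)≡11=l (all mod 26).

pedal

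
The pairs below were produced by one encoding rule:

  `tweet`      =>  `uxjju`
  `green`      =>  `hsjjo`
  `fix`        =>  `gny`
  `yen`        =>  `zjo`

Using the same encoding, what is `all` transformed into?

The shift depends on letter class: consonant t→u is +1, but vowel e→j is +5. The rule splits by letter class: vowels +5, consonants +1.
On all: a(vowel)+5=f, l(cons)+1=m, l(cons)+1=m.

fmm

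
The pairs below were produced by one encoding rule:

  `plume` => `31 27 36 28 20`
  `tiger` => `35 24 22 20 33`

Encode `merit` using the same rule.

Letters become their 1-based position plus 15 (so a→16, b→17, …).
On merit: m=13→28, e=5→20, r=18→33, i=9→24, t=20→35.

28 20 33 24 35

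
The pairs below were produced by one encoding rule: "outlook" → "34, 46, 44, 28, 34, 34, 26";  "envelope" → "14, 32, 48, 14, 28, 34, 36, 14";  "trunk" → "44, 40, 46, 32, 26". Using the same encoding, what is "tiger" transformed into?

44, 22, 18, 14, 40

o(#15)→34 and u(#21)→46: differences scale by 2, so n = 2·pos + 4. Each letter becomes 2×(its alphabet position, a=1..z=26) + 4.
Applying it to tiger: t=20→44, i=9→22, g=7→18, e=5→14, r=18→40.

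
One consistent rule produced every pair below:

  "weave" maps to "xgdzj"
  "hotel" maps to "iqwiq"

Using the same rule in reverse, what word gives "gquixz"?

forest

In weave: w→x is +1, e→g is +2, a→d is +3, v→z is +4 — the shift increases by 1 each position. Letter i (0-indexed) is shifted by i+1, so successive shifts are 1, 2, 3, ….
Decoding gquixz: g−1=f, q−2=o, u−3=r, i−4=e, x−5=s, z−6=t.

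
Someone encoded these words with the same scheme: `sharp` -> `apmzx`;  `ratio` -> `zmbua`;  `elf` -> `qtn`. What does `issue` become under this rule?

The shift depends on letter class: consonant s→a is +8, but vowel a→m is +12. Vowels shift forward by 12 and consonants shift forward by 8.
For issue: i(vowel)+12=u, s(cons)+8=a, s(cons)+8=a, u(vowel)+12=g, e(vowel)+12=q.

uaagq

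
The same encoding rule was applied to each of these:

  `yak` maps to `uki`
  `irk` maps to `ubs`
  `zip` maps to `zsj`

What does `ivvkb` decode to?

rally

The output letters match the input read backwards, each shifted +10: yak reversed is kay. The word is reversed, then every letter is shifted forward by 10.
Decoding ivvkb: shift back: i−10=y, v−10=l, v−10=l, k−10=a, b−10=r → yllar; then reverse → rally.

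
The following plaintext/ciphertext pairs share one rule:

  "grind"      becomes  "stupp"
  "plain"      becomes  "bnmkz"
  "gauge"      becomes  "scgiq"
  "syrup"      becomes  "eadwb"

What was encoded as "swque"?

It's a Vigenère-style cipher with numeric key [12,2]: position i shifts by key[i mod 2].
Reversing it on swque: s−12=g, w−2=u, q−12=e, u−2=s, e−12=s.

guess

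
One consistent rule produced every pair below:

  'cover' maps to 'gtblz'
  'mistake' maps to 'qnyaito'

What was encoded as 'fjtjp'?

In cover: c→g is +4, o→t is +5, v→b is +6, e→l is +7 — the shift increases by 1 each position. Each letter shifts forward by (position + 4), i.e. 4, 5, 6, … — the shift grows by one for each successive letter.
Undoing it on fjtjp: f−4=b, j−5=e, t−6=n, j−7=c, p−8=h.

bench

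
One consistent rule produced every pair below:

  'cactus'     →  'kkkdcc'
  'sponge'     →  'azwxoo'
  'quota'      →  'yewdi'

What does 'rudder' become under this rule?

zelnmb

Shifts by position in cactus: pos 0: c→k (+8), pos 1: a→k (+10), pos 2: c→k (+8), pos 3: t→d (+10) — repeating every 2. A repeating key of period 2 is used — shifts +8, +10 over and over.
On rudder: r+8=z, u+10=e, d+8=l, d+10=n, e+8=m, r+10=b.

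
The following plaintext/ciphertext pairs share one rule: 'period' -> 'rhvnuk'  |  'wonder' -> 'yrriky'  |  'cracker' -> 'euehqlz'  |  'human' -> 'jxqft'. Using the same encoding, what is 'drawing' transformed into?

The shift increases by 1 at each position, starting from +2: 2, 3, 4, ….
Applying it to drawing: d+2=f, r+3=u, a+4=e, w+5=b, i+6=o, n+7=u, g+8=o.

fuebouo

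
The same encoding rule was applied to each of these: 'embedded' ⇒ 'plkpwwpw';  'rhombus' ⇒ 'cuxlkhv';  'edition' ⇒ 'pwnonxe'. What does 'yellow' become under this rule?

fpssxt

e(4)→p(15) and m(12)→l(11) fit y≡19x+17 (mod 26); the inverse of 19 mod 26 is 11. Each letter's alphabet position (a=0..z=25) is mapped through 19·x+17 mod 26 — an affine cipher.
On yellow: y(24)→19·24+17≡5=f; e(4)→19·4+17≡15=p; l(11)→19·11+17≡18=s; l(11)→19·11+17≡18=s; o(14)→19·14+17≡23=x; w(22)→19·22+17≡19=t (all mod 26).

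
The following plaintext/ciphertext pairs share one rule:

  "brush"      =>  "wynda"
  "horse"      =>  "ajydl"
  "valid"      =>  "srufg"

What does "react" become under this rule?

b(1)→w(22) and r(17)→y(24) fit y≡5x+17 (mod 26); the inverse of 5 mod 26 is 21. Each letter's alphabet position (a=0..z=25) is mapped through 5·x+17 mod 26 — an affine cipher.
On react: r(17)→5·17+17≡24=y; e(4)→5·4+17≡11=l; a(0)→5·0+17≡17=r; c(2)→5·2+17≡1=b; t(19)→5·19+17≡8=i (all mod 26).

ylrbi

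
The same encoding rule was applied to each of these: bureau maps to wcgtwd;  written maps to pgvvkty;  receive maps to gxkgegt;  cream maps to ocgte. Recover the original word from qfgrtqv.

Two steps: reverse the string, then apply a Caesar shift of +2.
Reversing it on qfgrtqv: shift back: q−2=o, f−2=d, g−2=e, r−2=p, t−2=r, q−2=o, v−2=t → odeprot; then reverse → torpedo.

torpedo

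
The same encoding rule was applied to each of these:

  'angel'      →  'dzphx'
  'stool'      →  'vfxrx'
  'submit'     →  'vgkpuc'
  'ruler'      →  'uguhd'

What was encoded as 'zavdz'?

woman

It's a Vigenère-style cipher with numeric key [3,12,9]: position i shifts by key[i mod 3].
Decoding zavdz: z−3=w, a−12=o, v−9=m, d−3=a, z−12=n.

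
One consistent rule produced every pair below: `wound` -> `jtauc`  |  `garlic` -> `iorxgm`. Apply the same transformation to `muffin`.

tollas

The output letters match the input read backwards, each shifted +6: wound reversed is dnuow. The word is reversed, then every letter is shifted forward by 6.
Applying it to muffin: reverse → niffum; then shift: n+6=t, i+6=o, f+6=l, f+6=l, u+6=a, m+6=s.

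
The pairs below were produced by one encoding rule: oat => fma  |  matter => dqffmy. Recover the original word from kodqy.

The output letters match the input read backwards, each shifted +12: oat reversed is tao. Two steps: reverse the string, then apply a Caesar shift of +12.
Undoing it on kodqy: shift back: k−12=y, o−12=c, d−12=r, q−12=e, y−12=m → ycrem; then reverse → mercy.

mercy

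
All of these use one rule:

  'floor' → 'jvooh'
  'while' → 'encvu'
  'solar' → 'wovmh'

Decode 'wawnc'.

f(5)→j(9) and l(11)→v(21) fit y≡15x+12 (mod 26); the inverse of 15 mod 26 is 7. Treating letters as 0–25, the rule is x ↦ 15x + 12 (mod 26).
Undoing it on wawnc: w(22)→7·(22−12)≡18=s; a(0)→7·(0−12)≡20=u; w(22)→7·(22−12)≡18=s; n(13)→7·(13−12)≡7=h; c(2)→7·(2−12)≡8=i (all mod 26).

sushi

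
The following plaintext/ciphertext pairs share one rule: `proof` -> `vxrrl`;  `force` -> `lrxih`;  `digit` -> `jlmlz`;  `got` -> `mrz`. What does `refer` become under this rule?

xhlhx

The shift depends on letter class: consonant p→v is +6, but vowel o→r is +3. The rule splits by letter class: vowels +3, consonants +6.
On refer: r(cons)+6=x, e(vowel)+3=h, f(cons)+6=l, e(vowel)+3=h, r(cons)+6=x.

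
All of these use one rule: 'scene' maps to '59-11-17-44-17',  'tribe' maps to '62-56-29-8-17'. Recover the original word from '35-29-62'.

Each letter becomes 3×(its alphabet position, a=1..z=26) + 2.
Reversing it on 35-29-62: 35→(35−2)÷3=11=k, 29→(29−2)÷3=9=i, 62→(62−2)÷3=20=t.

kit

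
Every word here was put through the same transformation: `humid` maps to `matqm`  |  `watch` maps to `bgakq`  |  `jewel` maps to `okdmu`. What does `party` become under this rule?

ugybh

The shift increases by 1 at each position, starting from +5: 5, 6, 7, ….
Applying it to party: p+5=u, a+6=g, r+7=y, t+8=b, y+9=h.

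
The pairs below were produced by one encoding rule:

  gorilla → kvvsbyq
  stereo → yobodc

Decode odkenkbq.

The output letters match the input read backwards, each shifted +10: gorilla reversed is allirog. Two steps: reverse the string, then apply a Caesar shift of +10.
Undoing it on odkenkbq: shift back: o−10=e, d−10=t, k−10=a, e−10=u, n−10=d, k−10=a, b−10=r, q−10=g → etaudarg; then reverse → graduate.

graduate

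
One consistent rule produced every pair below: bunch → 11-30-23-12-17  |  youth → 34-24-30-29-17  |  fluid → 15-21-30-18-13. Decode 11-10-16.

bag

b is letter #2 and maps to 11: an offset of 9. Letters become their 1-based position plus 9 (so a→10, b→11, …).
Decoding 11-10-16: 11→(11−9)÷1=2=b, 10→(10−9)÷1=1=a, 16→(16−9)÷1=7=g.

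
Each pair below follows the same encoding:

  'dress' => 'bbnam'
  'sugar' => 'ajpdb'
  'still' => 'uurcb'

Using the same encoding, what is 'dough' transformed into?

Two steps: reverse the string, then apply a Caesar shift of +9.
On dough: reverse → hguod; then shift: h+9=q, g+9=p, u+9=d, o+9=x, d+9=m.

qpdxm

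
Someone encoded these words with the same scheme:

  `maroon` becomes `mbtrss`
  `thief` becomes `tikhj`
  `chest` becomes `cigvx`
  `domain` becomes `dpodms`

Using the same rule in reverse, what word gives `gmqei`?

In maroon: m→m is +0, a→b is +1, r→t is +2, o→r is +3 — the shift increases by 1 each position. Letter i (0-indexed) is shifted by i+0, so successive shifts are 0, 1, 2, ….
Reversing it on gmqei: g−0=g, m−1=l, q−2=o, e−3=b, i−4=e.

globe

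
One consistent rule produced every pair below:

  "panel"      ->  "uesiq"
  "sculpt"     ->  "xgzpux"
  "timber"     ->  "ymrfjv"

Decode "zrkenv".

Shifts by position in panel: pos 0: p→u (+5), pos 1: a→e (+4), pos 2: n→s (+5), pos 3: e→i (+4) — repeating every 2. The shifts repeat in a cycle of length 2: positions 0,1,… shift by +5, +4, then the pattern repeats.
Decoding zrkenv: z−5=u, r−4=n, k−5=f, e−4=a, n−5=i, v−4=r.

unfair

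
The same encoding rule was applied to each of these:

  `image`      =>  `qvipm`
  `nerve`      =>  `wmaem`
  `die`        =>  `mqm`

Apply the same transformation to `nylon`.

whuww

The shift depends on letter class: consonant m→v is +9, but vowel i→q is +8. The rule splits by letter class: vowels +8, consonants +9.
Applying it to nylon: n(cons)+9=w, y(cons)+9=h, l(cons)+9=u, o(vowel)+8=w, n(cons)+9=w.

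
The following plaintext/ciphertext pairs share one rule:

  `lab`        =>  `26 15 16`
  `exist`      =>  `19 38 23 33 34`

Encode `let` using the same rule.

26 19 34

l is letter #12 and maps to 26: an offset of 14. The number is (letter's place in the alphabet, a=1) + 14.
On let: l=12→26, e=5→19, t=20→34.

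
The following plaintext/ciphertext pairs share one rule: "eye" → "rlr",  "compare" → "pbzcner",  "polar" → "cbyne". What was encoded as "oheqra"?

Compare letters: e→r is +13, y→l is +13, e→r is +13 — a constant shift. Every letter moves 13 places later in the alphabet, wrapping around z→a.
Reversing it on oheqra: o−13=b, h−13=u, e−13=r, q−13=d, r−13=e, a−13=n.

burden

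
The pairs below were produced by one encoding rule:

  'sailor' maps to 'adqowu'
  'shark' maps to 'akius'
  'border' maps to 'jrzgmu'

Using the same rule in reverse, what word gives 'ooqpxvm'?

Shifts by position in sailor: pos 0: s→a (+8), pos 1: a→d (+3), pos 2: i→q (+8), pos 3: l→o (+3) — repeating every 2. A repeating key of period 2 is used — shifts +8, +3 over and over.
Decoding ooqpxvm: o−8=g, o−3=l, q−8=i, p−3=m, x−8=p, v−3=s, m−8=e.

glimpse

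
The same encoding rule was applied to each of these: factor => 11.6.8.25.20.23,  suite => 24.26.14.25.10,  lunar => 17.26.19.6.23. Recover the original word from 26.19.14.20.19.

Each letter is replaced by its alphabet position (a=1..z=26) + 5.
Decoding 26.19.14.20.19: 26→(26−5)÷1=21=u, 19→(19−5)÷1=14=n, 14→(14−5)÷1=9=i, 20→(20−5)÷1=15=o, 19→(19−5)÷1=14=n.

union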